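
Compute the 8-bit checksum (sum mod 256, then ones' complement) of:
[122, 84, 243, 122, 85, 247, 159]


Sum = 1062 mod 256 = 38
Complement = 217

217


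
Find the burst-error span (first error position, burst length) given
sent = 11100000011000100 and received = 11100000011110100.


XOR: 00000000000110000

Burst at position 11, length 2


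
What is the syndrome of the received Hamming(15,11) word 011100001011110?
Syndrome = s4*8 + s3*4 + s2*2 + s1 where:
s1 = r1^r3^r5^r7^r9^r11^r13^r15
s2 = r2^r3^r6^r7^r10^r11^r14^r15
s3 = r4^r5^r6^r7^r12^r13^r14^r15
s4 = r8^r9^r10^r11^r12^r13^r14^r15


s1=0, s2=0, s3=0, s4=1

Syndrome = 8 (error at position 8)


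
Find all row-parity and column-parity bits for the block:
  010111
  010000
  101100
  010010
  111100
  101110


Row parities: 011000
Column parities: 101011

Row P: 011000, Col P: 101011, Corner: 0


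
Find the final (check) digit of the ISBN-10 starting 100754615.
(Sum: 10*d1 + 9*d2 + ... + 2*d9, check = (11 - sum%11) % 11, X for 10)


Weighted sum: 146
146 mod 11 = 3

Check digit: 8


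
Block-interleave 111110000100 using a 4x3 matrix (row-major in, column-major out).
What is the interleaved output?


Matrix:
  111
  110
  000
  100
Read columns: 110111001000

110111001000


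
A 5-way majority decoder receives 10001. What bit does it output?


Ones: 2 out of 5
Threshold: 3

0 (2/5 voted 1)


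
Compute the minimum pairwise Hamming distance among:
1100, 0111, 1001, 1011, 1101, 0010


Comparing all pairs, minimum distance: 1
Can detect 0 errors, correct 0 errors

1


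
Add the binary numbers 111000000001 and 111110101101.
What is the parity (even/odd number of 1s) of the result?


111000000001 = 3585
111110101101 = 4013
Sum = 7598 = 1110110101110
1s count = 9

odd parity (9 ones in 1110110101110)


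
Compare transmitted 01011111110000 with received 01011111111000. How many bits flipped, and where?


XOR: 00000000001000

1 error(s) at position(s): 10


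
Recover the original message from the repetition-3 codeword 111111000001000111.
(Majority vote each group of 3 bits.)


Groups: 111, 111, 000, 001, 000, 111
Majority votes: 110001

110001


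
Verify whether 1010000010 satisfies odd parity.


Number of 1s: 3

Yes, parity is correct (3 ones)


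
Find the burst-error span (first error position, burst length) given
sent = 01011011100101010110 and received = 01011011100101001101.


XOR: 00000000000000011011

Burst at position 15, length 5


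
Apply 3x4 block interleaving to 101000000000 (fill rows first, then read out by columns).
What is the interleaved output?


Matrix:
  1010
  0000
  0000
Read columns: 100000100000

100000100000


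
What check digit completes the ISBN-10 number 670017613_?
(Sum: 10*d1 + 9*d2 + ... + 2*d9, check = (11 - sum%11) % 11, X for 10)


Weighted sum: 197
197 mod 11 = 10

Check digit: 1


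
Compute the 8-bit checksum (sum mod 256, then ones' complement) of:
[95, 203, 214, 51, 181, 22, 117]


Sum = 883 mod 256 = 115
Complement = 140

140


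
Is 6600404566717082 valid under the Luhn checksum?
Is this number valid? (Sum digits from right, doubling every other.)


Luhn sum = 59
59 mod 10 = 9

Invalid (Luhn sum mod 10 = 9)


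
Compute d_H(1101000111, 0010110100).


XOR: 1111110011
Count of 1s: 8

8


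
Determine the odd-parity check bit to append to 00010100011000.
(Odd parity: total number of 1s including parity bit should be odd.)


Number of 1s in data: 4
Parity bit: 1

1


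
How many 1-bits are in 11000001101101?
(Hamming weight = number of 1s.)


Counting 1s in 11000001101101

7


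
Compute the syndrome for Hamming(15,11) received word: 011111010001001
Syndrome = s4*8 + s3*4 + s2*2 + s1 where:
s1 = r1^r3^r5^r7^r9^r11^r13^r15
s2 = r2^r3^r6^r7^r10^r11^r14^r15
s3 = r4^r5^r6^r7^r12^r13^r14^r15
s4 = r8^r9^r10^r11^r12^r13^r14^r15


s1=1, s2=0, s3=1, s4=1

Syndrome = 13 (error at position 13)


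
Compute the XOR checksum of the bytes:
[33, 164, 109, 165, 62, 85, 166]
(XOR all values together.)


XOR chain: 33 ^ 164 ^ 109 ^ 165 ^ 62 ^ 85 ^ 166 = 128

128


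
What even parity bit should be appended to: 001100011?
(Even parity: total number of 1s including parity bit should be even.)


Number of 1s in data: 4
Parity bit: 0

0


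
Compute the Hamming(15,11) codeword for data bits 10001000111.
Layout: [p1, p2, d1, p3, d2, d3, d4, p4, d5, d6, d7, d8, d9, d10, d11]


Parity bits: p1=0, p2=1, p3=1, p4=0

011100001000111


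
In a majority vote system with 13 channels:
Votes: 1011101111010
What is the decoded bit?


Ones: 9 out of 13
Threshold: 7

1 (9/13 voted 1)


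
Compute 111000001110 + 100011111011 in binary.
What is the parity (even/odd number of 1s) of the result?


111000001110 = 3598
100011111011 = 2299
Sum = 5897 = 1011100001001
1s count = 6

even parity (6 ones in 1011100001001)


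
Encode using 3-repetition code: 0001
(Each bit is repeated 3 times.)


Each bit -> 3 copies

000000000111


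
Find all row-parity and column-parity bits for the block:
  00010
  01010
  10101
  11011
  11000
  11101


Row parities: 101000
Column parities: 00011

Row P: 101000, Col P: 00011, Corner: 0


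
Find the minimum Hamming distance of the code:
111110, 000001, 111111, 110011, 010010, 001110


Comparing all pairs, minimum distance: 1
Can detect 0 errors, correct 0 errors

1


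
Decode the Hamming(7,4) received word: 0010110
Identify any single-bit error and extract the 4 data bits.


Syndrome = 0: no error detected

Data: 1110 (no errors)


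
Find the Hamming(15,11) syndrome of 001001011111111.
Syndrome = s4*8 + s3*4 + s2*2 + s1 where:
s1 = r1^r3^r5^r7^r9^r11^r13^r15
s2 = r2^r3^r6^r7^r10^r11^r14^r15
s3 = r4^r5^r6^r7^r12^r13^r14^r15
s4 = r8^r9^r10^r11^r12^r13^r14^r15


s1=1, s2=0, s3=1, s4=0

Syndrome = 5 (error at position 5)


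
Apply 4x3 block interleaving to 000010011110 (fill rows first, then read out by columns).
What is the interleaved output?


Matrix:
  000
  010
  011
  110
Read columns: 000101110010

000101110010


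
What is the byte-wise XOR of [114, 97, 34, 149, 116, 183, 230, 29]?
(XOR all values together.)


XOR chain: 114 ^ 97 ^ 34 ^ 149 ^ 116 ^ 183 ^ 230 ^ 29 = 156

156


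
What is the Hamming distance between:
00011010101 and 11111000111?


XOR: 11100010010
Count of 1s: 5

5


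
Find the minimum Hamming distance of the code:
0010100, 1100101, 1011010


Comparing all pairs, minimum distance: 4
Can detect 3 errors, correct 1 errors

4


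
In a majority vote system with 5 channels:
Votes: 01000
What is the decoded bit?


Ones: 1 out of 5
Threshold: 3

0 (1/5 voted 1)


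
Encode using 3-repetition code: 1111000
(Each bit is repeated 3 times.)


Each bit -> 3 copies

111111111111000000000


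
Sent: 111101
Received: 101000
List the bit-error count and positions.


XOR: 010101

3 error(s) at position(s): 1, 3, 5


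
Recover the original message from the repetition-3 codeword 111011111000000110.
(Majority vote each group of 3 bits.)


Groups: 111, 011, 111, 000, 000, 110
Majority votes: 111001

111001


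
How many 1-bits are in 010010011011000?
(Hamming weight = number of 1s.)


Counting 1s in 010010011011000

6


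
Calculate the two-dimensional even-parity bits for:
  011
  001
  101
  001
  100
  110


Row parities: 010110
Column parities: 100

Row P: 010110, Col P: 100, Corner: 1


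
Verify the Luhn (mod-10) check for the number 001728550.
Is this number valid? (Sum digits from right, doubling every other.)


Luhn sum = 21
21 mod 10 = 1

Invalid (Luhn sum mod 10 = 1)


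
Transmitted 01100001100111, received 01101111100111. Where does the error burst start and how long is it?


XOR: 00001110000000

Burst at position 4, length 3


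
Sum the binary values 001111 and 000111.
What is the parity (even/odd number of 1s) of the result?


001111 = 15
000111 = 7
Sum = 22 = 10110
1s count = 3

odd parity (3 ones in 10110)


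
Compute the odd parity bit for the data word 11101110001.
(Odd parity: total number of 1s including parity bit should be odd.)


Number of 1s in data: 7
Parity bit: 0

0


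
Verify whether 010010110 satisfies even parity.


Number of 1s: 4

Yes, parity is correct (4 ones)


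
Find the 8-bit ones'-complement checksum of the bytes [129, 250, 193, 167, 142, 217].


Sum = 1098 mod 256 = 74
Complement = 181

181


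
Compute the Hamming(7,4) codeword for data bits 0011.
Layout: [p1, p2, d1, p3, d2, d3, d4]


Parity bits: p1=1, p2=0, p3=0

1000011


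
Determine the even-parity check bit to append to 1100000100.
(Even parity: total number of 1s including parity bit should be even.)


Number of 1s in data: 3
Parity bit: 1

1


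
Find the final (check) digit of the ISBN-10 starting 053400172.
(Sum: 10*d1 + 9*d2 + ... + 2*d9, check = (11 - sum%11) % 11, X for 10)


Weighted sum: 126
126 mod 11 = 5

Check digit: 6


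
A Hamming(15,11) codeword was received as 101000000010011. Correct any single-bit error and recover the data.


Syndrome = 8: error at position 8

Data: 10000010011 (corrected bit 8)


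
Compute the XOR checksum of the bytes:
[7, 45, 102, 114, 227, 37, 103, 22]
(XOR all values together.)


XOR chain: 7 ^ 45 ^ 102 ^ 114 ^ 227 ^ 37 ^ 103 ^ 22 = 137

137


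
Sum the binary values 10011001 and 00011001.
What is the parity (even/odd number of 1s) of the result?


10011001 = 153
00011001 = 25
Sum = 178 = 10110010
1s count = 4

even parity (4 ones in 10110010)


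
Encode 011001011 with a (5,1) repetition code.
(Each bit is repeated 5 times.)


Each bit -> 5 copies

000001111111111000000000011111000001111111111


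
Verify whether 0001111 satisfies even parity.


Number of 1s: 4

Yes, parity is correct (4 ones)


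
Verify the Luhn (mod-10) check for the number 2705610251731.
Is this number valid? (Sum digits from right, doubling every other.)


Luhn sum = 41
41 mod 10 = 1

Invalid (Luhn sum mod 10 = 1)


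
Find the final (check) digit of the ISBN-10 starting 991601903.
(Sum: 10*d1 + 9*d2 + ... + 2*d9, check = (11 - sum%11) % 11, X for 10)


Weighted sum: 268
268 mod 11 = 4

Check digit: 7


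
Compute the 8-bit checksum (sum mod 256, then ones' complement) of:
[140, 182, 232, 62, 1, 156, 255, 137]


Sum = 1165 mod 256 = 141
Complement = 114

114


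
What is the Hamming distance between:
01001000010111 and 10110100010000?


XOR: 11111100000111
Count of 1s: 9

9


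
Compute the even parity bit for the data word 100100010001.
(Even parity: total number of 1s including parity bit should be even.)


Number of 1s in data: 4
Parity bit: 0

0


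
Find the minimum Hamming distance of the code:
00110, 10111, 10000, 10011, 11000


Comparing all pairs, minimum distance: 1
Can detect 0 errors, correct 0 errors

1


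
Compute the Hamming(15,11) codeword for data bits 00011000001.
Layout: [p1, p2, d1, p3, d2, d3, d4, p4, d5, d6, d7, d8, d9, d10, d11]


Parity bits: p1=1, p2=0, p3=0, p4=0

100000101000001


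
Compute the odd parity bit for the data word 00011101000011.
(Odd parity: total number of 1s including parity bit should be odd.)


Number of 1s in data: 6
Parity bit: 1

1


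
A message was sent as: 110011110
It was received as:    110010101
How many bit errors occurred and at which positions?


XOR: 000001011

3 error(s) at position(s): 5, 7, 8


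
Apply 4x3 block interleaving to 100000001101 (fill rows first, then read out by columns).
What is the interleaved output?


Matrix:
  100
  000
  001
  101
Read columns: 100100000011

100100000011


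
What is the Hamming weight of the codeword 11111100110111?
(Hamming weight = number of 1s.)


Counting 1s in 11111100110111

11


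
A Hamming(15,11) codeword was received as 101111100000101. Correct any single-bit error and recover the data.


Syndrome = 0: no error detected

Data: 11110000101 (no errors)


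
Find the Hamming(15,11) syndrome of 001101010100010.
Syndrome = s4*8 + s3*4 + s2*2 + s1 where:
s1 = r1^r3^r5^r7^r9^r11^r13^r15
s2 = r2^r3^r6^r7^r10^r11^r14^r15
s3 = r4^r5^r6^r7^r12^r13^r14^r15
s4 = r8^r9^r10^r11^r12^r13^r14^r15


s1=1, s2=0, s3=1, s4=1

Syndrome = 13 (error at position 13)


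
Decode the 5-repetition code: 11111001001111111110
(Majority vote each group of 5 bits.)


Groups: 11111, 00100, 11111, 11110
Majority votes: 1011

1011


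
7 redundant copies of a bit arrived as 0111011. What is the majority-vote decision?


Ones: 5 out of 7
Threshold: 4

1 (5/7 voted 1)


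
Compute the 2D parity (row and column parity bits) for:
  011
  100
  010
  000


Row parities: 0110
Column parities: 101

Row P: 0110, Col P: 101, Corner: 0


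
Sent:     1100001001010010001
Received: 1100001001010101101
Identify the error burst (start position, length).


XOR: 0000000000000111100

Burst at position 13, length 4


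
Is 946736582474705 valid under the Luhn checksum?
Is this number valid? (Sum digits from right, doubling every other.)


Luhn sum = 83
83 mod 10 = 3

Invalid (Luhn sum mod 10 = 3)


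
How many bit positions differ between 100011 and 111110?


XOR: 011101
Count of 1s: 4

4


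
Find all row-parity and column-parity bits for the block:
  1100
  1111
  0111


Row parities: 001
Column parities: 0100

Row P: 001, Col P: 0100, Corner: 1


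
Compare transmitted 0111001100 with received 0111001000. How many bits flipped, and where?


XOR: 0000000100

1 error(s) at position(s): 7


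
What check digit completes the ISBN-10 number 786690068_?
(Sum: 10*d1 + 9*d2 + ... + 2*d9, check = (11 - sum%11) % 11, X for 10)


Weighted sum: 320
320 mod 11 = 1

Check digit: X


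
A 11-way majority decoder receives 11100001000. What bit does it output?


Ones: 4 out of 11
Threshold: 6

0 (4/11 voted 1)


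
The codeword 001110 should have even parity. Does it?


Number of 1s: 3

No, parity error (3 ones)


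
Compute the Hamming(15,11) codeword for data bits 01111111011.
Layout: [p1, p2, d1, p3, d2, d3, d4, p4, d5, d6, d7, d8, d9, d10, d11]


Parity bits: p1=1, p2=0, p3=0, p4=0

100011101111011


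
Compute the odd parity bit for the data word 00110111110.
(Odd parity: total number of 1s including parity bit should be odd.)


Number of 1s in data: 7
Parity bit: 0

0


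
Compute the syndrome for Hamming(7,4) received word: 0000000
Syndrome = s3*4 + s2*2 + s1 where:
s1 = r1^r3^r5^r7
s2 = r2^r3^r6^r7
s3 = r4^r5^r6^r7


s1=0, s2=0, s3=0

Syndrome = 0 (no error)


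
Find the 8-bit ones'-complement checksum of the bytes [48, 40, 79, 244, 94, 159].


Sum = 664 mod 256 = 152
Complement = 103

103


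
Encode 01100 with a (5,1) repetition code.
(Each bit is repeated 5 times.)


Each bit -> 5 copies

0000011111111110000000000


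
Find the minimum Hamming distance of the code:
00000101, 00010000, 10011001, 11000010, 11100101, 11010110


Comparing all pairs, minimum distance: 2
Can detect 1 errors, correct 0 errors

2


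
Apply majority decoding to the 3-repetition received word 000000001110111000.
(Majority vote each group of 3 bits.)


Groups: 000, 000, 001, 110, 111, 000
Majority votes: 000110

000110


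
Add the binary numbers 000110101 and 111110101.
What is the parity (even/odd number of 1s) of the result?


000110101 = 53
111110101 = 501
Sum = 554 = 1000101010
1s count = 4

even parity (4 ones in 1000101010)


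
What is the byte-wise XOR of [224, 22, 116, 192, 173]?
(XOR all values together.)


XOR chain: 224 ^ 22 ^ 116 ^ 192 ^ 173 = 239

239


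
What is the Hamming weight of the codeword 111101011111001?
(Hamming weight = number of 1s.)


Counting 1s in 111101011111001

11


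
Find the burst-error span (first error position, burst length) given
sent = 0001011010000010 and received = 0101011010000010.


XOR: 0100000000000000

Burst at position 1, length 1


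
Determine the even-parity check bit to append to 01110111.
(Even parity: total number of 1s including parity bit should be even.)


Number of 1s in data: 6
Parity bit: 0

0


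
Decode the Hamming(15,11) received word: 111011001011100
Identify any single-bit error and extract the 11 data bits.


Syndrome = 0: no error detected

Data: 11101011100 (no errors)


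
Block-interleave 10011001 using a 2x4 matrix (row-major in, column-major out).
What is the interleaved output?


Matrix:
  1001
  1001
Read columns: 11000011

11000011


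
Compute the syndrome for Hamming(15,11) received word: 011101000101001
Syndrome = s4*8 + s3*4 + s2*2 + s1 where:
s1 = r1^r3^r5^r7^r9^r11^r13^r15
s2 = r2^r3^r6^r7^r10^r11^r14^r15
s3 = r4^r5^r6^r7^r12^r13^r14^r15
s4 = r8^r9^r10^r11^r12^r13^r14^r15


s1=0, s2=1, s3=0, s4=1

Syndrome = 10 (error at position 10)


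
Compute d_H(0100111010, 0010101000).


XOR: 0110010010
Count of 1s: 4

4


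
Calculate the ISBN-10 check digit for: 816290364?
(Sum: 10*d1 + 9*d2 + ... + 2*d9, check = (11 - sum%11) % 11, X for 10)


Weighted sum: 243
243 mod 11 = 1

Check digit: X


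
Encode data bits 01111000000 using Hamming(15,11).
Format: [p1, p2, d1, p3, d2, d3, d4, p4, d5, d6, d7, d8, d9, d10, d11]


Parity bits: p1=1, p2=0, p3=1, p4=1

100111111000000


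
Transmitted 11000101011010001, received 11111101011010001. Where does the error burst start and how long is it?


XOR: 00111000000000000

Burst at position 2, length 3


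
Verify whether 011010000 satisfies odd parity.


Number of 1s: 3

Yes, parity is correct (3 ones)


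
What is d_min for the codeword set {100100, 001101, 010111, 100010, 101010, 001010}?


Comparing all pairs, minimum distance: 1
Can detect 0 errors, correct 0 errors

1


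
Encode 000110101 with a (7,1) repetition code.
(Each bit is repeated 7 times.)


Each bit -> 7 copies

000000000000000000000111111111111110000000111111100000001111111


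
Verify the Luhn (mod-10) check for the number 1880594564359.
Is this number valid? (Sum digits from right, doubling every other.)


Luhn sum = 62
62 mod 10 = 2

Invalid (Luhn sum mod 10 = 2)


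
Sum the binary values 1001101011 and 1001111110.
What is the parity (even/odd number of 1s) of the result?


1001101011 = 619
1001111110 = 638
Sum = 1257 = 10011101001
1s count = 6

even parity (6 ones in 10011101001)


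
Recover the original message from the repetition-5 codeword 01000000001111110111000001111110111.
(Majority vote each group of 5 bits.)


Groups: 01000, 00000, 11111, 10111, 00000, 11111, 10111
Majority votes: 0011011

0011011


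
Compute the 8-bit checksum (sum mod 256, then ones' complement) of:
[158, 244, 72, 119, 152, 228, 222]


Sum = 1195 mod 256 = 171
Complement = 84

84


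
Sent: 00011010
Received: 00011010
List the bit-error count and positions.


XOR: 00000000

0 errors (received matches sent)


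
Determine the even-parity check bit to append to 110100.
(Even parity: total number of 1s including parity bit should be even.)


Number of 1s in data: 3
Parity bit: 1

1


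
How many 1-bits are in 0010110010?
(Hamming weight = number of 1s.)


Counting 1s in 0010110010

4


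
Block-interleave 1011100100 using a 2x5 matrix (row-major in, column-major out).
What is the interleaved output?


Matrix:
  10111
  00100
Read columns: 1000111010

1000111010


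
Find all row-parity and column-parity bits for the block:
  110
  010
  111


Row parities: 011
Column parities: 011

Row P: 011, Col P: 011, Corner: 0


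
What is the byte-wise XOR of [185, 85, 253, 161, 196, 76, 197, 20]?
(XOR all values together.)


XOR chain: 185 ^ 85 ^ 253 ^ 161 ^ 196 ^ 76 ^ 197 ^ 20 = 233

233


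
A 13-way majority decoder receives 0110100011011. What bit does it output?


Ones: 7 out of 13
Threshold: 7

1 (7/13 voted 1)


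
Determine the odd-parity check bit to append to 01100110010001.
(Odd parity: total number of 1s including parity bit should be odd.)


Number of 1s in data: 6
Parity bit: 1

1


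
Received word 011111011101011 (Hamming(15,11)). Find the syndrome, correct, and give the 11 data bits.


Syndrome = 0: no error detected

Data: 11101101011 (no errors)


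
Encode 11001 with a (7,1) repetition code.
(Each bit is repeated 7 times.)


Each bit -> 7 copies

11111111111111000000000000001111111


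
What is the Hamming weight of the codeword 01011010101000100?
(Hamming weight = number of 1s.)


Counting 1s in 01011010101000100

7


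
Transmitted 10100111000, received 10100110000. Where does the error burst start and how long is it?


XOR: 00000001000

Burst at position 7, length 1


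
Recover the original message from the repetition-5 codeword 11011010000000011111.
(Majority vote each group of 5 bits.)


Groups: 11011, 01000, 00000, 11111
Majority votes: 1001

1001


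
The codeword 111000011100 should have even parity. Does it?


Number of 1s: 6

Yes, parity is correct (6 ones)


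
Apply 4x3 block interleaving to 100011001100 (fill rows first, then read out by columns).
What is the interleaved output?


Matrix:
  100
  011
  001
  100
Read columns: 100101000110

100101000110


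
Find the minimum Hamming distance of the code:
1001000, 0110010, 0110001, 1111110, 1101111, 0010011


Comparing all pairs, minimum distance: 2
Can detect 1 errors, correct 0 errors

2


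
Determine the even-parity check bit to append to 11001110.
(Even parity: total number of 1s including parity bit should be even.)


Number of 1s in data: 5
Parity bit: 1

1


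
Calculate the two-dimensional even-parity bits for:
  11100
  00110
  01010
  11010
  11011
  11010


Row parities: 100101
Column parities: 01011

Row P: 100101, Col P: 01011, Corner: 1


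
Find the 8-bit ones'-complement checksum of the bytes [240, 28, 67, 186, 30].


Sum = 551 mod 256 = 39
Complement = 216

216


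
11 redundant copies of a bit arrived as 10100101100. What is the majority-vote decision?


Ones: 5 out of 11
Threshold: 6

0 (5/11 voted 1)


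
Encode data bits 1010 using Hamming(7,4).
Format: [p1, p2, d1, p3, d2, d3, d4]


Parity bits: p1=1, p2=0, p3=1

1011010


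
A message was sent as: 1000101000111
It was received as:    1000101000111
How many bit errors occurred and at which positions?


XOR: 0000000000000

0 errors (received matches sent)


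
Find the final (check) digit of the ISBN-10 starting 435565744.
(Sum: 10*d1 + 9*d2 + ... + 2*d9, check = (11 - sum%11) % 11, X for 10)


Weighted sum: 251
251 mod 11 = 9

Check digit: 2


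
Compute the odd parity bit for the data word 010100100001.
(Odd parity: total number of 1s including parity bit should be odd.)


Number of 1s in data: 4
Parity bit: 1

1


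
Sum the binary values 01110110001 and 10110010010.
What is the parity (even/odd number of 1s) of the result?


01110110001 = 945
10110010010 = 1426
Sum = 2371 = 100101000011
1s count = 5

odd parity (5 ones in 100101000011)


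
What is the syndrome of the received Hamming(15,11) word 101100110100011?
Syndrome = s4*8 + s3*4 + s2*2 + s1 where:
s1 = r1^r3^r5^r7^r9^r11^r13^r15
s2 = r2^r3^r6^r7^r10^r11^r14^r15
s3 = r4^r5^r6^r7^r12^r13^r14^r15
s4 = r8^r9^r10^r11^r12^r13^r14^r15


s1=0, s2=1, s3=0, s4=0

Syndrome = 2 (error at position 2)


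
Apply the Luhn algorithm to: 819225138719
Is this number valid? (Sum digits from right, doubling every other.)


Luhn sum = 58
58 mod 10 = 8

Invalid (Luhn sum mod 10 = 8)


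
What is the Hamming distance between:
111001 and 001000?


XOR: 110001
Count of 1s: 3

3


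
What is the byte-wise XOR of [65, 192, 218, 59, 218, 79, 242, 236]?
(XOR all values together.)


XOR chain: 65 ^ 192 ^ 218 ^ 59 ^ 218 ^ 79 ^ 242 ^ 236 = 235

235


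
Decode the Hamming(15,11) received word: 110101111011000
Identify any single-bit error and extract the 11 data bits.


Syndrome = 0: no error detected

Data: 00111011000 (no errors)


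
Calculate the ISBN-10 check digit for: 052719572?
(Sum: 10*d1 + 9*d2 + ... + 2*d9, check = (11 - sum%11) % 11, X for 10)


Weighted sum: 206
206 mod 11 = 8

Check digit: 3


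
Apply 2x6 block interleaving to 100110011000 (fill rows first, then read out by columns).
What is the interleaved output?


Matrix:
  100110
  011000
Read columns: 100101101000

100101101000


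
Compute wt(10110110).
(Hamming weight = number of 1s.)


Counting 1s in 10110110

5


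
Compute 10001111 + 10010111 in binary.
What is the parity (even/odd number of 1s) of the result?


10001111 = 143
10010111 = 151
Sum = 294 = 100100110
1s count = 4

even parity (4 ones in 100100110)


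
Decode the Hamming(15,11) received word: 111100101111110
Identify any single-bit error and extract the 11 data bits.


Syndrome = 4: error at position 4

Data: 10011111110 (corrected bit 4)


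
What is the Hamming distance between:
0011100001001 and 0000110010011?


XOR: 0011010011010
Count of 1s: 6

6


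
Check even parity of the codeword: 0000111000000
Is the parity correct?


Number of 1s: 3

No, parity error (3 ones)


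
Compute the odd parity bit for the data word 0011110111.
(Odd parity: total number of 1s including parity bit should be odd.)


Number of 1s in data: 7
Parity bit: 0

0


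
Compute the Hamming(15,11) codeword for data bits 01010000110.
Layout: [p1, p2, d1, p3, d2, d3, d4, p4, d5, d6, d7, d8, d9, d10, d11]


Parity bits: p1=1, p2=0, p3=0, p4=0

100010100000110


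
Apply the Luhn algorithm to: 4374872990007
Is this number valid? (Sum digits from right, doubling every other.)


Luhn sum = 65
65 mod 10 = 5

Invalid (Luhn sum mod 10 = 5)


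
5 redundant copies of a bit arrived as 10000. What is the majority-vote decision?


Ones: 1 out of 5
Threshold: 3

0 (1/5 voted 1)


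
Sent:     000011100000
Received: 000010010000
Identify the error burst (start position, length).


XOR: 000001110000

Burst at position 5, length 3


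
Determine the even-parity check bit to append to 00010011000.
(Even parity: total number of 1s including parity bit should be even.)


Number of 1s in data: 3
Parity bit: 1

1


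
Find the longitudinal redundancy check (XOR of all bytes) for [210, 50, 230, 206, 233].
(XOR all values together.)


XOR chain: 210 ^ 50 ^ 230 ^ 206 ^ 233 = 33

33


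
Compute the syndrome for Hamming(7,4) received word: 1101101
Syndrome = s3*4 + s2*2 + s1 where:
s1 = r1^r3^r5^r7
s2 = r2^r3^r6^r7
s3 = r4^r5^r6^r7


s1=1, s2=0, s3=1

Syndrome = 5 (error at position 5)


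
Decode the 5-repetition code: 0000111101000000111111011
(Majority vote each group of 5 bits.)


Groups: 00001, 11101, 00000, 01111, 11011
Majority votes: 01011

01011


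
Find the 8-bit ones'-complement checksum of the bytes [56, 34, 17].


Sum = 107 mod 256 = 107
Complement = 148

148


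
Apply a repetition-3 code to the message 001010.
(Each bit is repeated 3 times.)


Each bit -> 3 copies

000000111000111000


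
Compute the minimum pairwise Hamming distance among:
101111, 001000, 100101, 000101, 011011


Comparing all pairs, minimum distance: 1
Can detect 0 errors, correct 0 errors

1


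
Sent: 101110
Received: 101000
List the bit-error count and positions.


XOR: 000110

2 error(s) at position(s): 3, 4


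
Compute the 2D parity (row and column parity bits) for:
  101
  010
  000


Row parities: 010
Column parities: 111

Row P: 010, Col P: 111, Corner: 1


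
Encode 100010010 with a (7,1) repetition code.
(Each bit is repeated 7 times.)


Each bit -> 7 copies

111111100000000000000000000011111110000000000000011111110000000


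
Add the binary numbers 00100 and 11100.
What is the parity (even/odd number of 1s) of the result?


00100 = 4
11100 = 28
Sum = 32 = 100000
1s count = 1

odd parity (1 ones in 100000)


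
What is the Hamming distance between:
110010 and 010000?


XOR: 100010
Count of 1s: 2

2


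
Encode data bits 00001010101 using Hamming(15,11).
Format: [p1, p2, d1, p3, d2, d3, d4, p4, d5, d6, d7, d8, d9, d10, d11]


Parity bits: p1=0, p2=0, p3=0, p4=0

000000001010101


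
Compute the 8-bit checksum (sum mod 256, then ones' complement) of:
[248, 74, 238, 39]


Sum = 599 mod 256 = 87
Complement = 168

168


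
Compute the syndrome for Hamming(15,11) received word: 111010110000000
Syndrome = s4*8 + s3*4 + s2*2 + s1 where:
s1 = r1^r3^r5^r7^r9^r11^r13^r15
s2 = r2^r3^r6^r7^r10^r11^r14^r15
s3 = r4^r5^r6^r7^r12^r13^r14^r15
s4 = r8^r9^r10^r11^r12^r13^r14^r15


s1=0, s2=1, s3=0, s4=1

Syndrome = 10 (error at position 10)


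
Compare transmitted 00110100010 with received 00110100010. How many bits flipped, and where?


XOR: 00000000000

0 errors (received matches sent)


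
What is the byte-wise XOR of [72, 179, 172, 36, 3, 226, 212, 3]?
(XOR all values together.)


XOR chain: 72 ^ 179 ^ 172 ^ 36 ^ 3 ^ 226 ^ 212 ^ 3 = 69

69


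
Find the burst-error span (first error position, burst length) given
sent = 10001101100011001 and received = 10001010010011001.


XOR: 00000111110000000

Burst at position 5, length 5


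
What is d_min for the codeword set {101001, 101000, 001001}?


Comparing all pairs, minimum distance: 1
Can detect 0 errors, correct 0 errors

1


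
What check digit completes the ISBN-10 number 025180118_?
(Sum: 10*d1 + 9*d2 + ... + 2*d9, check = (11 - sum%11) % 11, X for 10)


Weighted sum: 136
136 mod 11 = 4

Check digit: 7


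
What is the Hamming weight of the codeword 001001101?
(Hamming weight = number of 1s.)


Counting 1s in 001001101

4


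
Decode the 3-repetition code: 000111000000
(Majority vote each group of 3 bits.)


Groups: 000, 111, 000, 000
Majority votes: 0100

0100


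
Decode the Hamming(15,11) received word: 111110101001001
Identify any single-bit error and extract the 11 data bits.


Syndrome = 12: error at position 12

Data: 11011000001 (corrected bit 12)


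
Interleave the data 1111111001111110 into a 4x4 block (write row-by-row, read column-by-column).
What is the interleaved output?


Matrix:
  1111
  1110
  0111
  1110
Read columns: 1101111111111010

1101111111111010


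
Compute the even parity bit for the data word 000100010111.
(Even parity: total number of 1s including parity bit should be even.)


Number of 1s in data: 5
Parity bit: 1

1


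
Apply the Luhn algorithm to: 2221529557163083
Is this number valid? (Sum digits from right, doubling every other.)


Luhn sum = 60
60 mod 10 = 0

Valid (Luhn sum mod 10 = 0)


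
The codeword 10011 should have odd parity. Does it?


Number of 1s: 3

Yes, parity is correct (3 ones)


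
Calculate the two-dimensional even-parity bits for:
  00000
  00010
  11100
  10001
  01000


Row parities: 01101
Column parities: 00111

Row P: 01101, Col P: 00111, Corner: 1


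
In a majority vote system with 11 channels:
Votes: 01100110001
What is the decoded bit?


Ones: 5 out of 11
Threshold: 6

0 (5/11 voted 1)


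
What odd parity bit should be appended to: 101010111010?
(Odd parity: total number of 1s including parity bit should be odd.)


Number of 1s in data: 7
Parity bit: 0

0


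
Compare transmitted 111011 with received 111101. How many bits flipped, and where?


XOR: 000110

2 error(s) at position(s): 3, 4


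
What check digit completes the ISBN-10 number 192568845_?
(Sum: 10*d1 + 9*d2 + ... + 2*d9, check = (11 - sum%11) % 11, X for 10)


Weighted sum: 272
272 mod 11 = 8

Check digit: 3


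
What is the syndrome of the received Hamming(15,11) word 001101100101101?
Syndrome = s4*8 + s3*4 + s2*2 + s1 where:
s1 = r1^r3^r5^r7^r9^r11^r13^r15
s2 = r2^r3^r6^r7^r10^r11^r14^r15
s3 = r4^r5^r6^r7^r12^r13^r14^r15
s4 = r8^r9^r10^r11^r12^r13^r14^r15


s1=0, s2=1, s3=0, s4=0

Syndrome = 2 (error at position 2)


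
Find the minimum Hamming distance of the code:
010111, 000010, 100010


Comparing all pairs, minimum distance: 1
Can detect 0 errors, correct 0 errors

1


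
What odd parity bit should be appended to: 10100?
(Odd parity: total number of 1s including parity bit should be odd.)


Number of 1s in data: 2
Parity bit: 1

1


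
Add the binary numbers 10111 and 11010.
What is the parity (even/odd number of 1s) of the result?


10111 = 23
11010 = 26
Sum = 49 = 110001
1s count = 3

odd parity (3 ones in 110001)


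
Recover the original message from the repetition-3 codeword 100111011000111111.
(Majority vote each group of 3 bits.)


Groups: 100, 111, 011, 000, 111, 111
Majority votes: 011011

011011


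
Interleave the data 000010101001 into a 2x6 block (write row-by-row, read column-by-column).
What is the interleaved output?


Matrix:
  000010
  101001
Read columns: 010001001001

010001001001


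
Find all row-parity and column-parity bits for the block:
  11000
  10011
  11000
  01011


Row parities: 0101
Column parities: 11000

Row P: 0101, Col P: 11000, Corner: 0


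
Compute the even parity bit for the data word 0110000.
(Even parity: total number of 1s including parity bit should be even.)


Number of 1s in data: 2
Parity bit: 0

0


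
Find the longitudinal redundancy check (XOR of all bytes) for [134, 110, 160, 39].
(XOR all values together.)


XOR chain: 134 ^ 110 ^ 160 ^ 39 = 111

111


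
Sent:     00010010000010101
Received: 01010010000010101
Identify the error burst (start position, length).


XOR: 01000000000000000

Burst at position 1, length 1


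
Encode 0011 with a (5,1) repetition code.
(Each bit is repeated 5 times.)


Each bit -> 5 copies

00000000001111111111


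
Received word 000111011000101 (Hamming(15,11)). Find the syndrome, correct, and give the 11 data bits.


Syndrome = 4: error at position 4

Data: 01101000101 (corrected bit 4)


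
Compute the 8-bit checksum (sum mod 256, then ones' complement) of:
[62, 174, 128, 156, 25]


Sum = 545 mod 256 = 33
Complement = 222

222


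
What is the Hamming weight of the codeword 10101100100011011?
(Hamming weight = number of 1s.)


Counting 1s in 10101100100011011

9


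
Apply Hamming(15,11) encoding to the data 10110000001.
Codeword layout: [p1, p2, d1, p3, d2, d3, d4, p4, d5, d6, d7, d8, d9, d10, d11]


Parity bits: p1=1, p2=0, p3=1, p4=1

101101110000001


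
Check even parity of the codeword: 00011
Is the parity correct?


Number of 1s: 2

Yes, parity is correct (2 ones)


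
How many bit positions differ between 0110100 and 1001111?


XOR: 1111011
Count of 1s: 6

6


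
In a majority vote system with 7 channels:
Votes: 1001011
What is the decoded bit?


Ones: 4 out of 7
Threshold: 4

1 (4/7 voted 1)


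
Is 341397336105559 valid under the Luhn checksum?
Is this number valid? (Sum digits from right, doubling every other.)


Luhn sum = 65
65 mod 10 = 5

Invalid (Luhn sum mod 10 = 5)


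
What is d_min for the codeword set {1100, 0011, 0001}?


Comparing all pairs, minimum distance: 1
Can detect 0 errors, correct 0 errors

1


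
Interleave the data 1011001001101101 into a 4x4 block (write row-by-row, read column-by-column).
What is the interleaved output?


Matrix:
  1011
  0010
  0110
  1101
Read columns: 1001001111101001

1001001111101001


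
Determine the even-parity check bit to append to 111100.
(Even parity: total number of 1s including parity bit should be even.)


Number of 1s in data: 4
Parity bit: 0

0


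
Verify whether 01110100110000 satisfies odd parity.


Number of 1s: 6

No, parity error (6 ones)


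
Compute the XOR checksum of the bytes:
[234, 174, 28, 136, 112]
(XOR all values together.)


XOR chain: 234 ^ 174 ^ 28 ^ 136 ^ 112 = 160

160


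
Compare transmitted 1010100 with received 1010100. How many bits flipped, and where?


XOR: 0000000

0 errors (received matches sent)


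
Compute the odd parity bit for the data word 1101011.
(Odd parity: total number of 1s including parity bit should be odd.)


Number of 1s in data: 5
Parity bit: 0

0


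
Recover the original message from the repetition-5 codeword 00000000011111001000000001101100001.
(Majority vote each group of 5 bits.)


Groups: 00000, 00001, 11110, 01000, 00000, 11011, 00001
Majority votes: 0010010

0010010


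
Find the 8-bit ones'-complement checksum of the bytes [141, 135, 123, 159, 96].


Sum = 654 mod 256 = 142
Complement = 113

113


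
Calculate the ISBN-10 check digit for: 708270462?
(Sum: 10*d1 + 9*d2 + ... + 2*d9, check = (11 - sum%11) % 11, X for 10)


Weighted sum: 228
228 mod 11 = 8

Check digit: 3


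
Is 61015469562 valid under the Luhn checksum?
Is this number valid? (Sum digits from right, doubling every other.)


Luhn sum = 48
48 mod 10 = 8

Invalid (Luhn sum mod 10 = 8)


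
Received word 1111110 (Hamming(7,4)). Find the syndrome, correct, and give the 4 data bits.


Syndrome = 7: error at position 7

Data: 1111 (corrected bit 7)


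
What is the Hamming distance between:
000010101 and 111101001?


XOR: 111111100
Count of 1s: 7

7


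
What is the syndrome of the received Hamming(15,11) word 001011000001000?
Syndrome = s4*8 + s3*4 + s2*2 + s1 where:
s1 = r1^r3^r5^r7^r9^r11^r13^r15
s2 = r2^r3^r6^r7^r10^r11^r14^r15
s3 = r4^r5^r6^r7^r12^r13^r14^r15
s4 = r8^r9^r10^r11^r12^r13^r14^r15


s1=0, s2=0, s3=1, s4=1

Syndrome = 12 (error at position 12)


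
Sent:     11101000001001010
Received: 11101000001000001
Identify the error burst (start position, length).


XOR: 00000000000001011

Burst at position 13, length 4


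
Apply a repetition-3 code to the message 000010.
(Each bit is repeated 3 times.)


Each bit -> 3 copies

000000000000111000


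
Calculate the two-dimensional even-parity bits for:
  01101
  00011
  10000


Row parities: 101
Column parities: 11110

Row P: 101, Col P: 11110, Corner: 0


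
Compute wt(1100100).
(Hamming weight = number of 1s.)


Counting 1s in 1100100

3


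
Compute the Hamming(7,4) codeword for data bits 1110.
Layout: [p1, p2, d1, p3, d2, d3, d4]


Parity bits: p1=0, p2=0, p3=0

0010110


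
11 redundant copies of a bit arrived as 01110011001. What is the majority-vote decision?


Ones: 6 out of 11
Threshold: 6

1 (6/11 voted 1)


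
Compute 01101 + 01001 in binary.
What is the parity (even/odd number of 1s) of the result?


01101 = 13
01001 = 9
Sum = 22 = 10110
1s count = 3

odd parity (3 ones in 10110)


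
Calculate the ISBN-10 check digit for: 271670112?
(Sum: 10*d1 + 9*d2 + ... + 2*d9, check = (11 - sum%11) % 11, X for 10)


Weighted sum: 186
186 mod 11 = 10

Check digit: 1


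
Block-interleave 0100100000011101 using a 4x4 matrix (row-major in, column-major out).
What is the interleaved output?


Matrix:
  0100
  1000
  0001
  1101
Read columns: 0101100100000011

0101100100000011


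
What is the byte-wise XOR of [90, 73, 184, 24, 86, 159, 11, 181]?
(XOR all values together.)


XOR chain: 90 ^ 73 ^ 184 ^ 24 ^ 86 ^ 159 ^ 11 ^ 181 = 196

196


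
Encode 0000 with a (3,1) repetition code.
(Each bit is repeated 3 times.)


Each bit -> 3 copies

000000000000


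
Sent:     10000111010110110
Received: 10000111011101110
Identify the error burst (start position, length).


XOR: 00000000001011000

Burst at position 10, length 4


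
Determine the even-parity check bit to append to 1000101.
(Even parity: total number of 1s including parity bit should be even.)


Number of 1s in data: 3
Parity bit: 1

1
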